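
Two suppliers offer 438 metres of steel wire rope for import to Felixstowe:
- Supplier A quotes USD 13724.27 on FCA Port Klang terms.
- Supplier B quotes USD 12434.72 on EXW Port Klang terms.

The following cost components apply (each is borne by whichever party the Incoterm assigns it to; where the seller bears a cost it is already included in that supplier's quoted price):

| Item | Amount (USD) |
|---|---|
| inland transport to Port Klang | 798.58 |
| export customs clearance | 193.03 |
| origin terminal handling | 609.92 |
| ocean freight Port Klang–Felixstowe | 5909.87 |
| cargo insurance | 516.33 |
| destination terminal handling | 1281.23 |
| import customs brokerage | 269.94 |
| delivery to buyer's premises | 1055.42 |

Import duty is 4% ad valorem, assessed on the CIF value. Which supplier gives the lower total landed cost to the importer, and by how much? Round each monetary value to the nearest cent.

Supplier B is cheaper by USD 309.86

Supplier A (FCA):
CIF value = FCA price + origin terminal + freight + insurance = 13724.27 + 609.92 + 5909.87 + 516.33 = 20760.39
Import duty = 20760.39 × 4% = 830.42
Buyer bears (A): 609.92 + 5909.87 + 516.33 + 1281.23 + 269.94 + 1055.42 = 9642.71
Landed cost (A) = invoice 13724.27 + 9642.71 + duty 830.42 = 24197.40
Supplier B (EXW):
CIF value = EXW price + inland to port + export clearance + origin terminal + freight + insurance = 12434.72 + 798.58 + 193.03 + 609.92 + 5909.87 + 516.33 = 20462.45
Import duty = 20462.45 × 4% = 818.50
Buyer bears (B): 798.58 + 193.03 + 609.92 + 5909.87 + 516.33 + 1281.23 + 269.94 + 1055.42 = 10634.32
Landed cost (B) = invoice 12434.72 + 10634.32 + duty 818.50 = 23887.54
Difference = |24197.40 − 23887.54| = 309.86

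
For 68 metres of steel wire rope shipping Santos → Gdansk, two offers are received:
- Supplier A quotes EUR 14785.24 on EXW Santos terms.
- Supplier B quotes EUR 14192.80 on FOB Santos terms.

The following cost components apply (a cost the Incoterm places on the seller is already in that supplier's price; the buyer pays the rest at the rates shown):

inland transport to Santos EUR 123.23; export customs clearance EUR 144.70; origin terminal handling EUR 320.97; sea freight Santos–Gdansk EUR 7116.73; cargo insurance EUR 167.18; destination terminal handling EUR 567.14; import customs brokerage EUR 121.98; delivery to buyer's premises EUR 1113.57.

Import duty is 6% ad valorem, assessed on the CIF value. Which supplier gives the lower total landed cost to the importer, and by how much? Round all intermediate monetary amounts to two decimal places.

Supplier A (EXW):
CIF value = EXW price + inland to port + export clearance + origin terminal + freight + insurance = 14785.24 + 123.23 + 144.70 + 320.97 + 7116.73 + 167.18 = 22658.05
Import duty = 22658.05 × 6% = 1359.48
Buyer bears (A): 123.23 + 144.70 + 320.97 + 7116.73 + 167.18 + 567.14 + 121.98 + 1113.57 = 9675.50
Landed cost (A) = invoice 14785.24 + 9675.50 + duty 1359.48 = 25820.22
Supplier B (FOB):
CIF value = FOB price + freight + insurance = 14192.80 + 7116.73 + 167.18 = 21476.71
Import duty = 21476.71 × 6% = 1288.60
Buyer bears (B): 7116.73 + 167.18 + 567.14 + 121.98 + 1113.57 = 9086.60
Landed cost (B) = invoice 14192.80 + 9086.60 + duty 1288.60 = 24568.00
Difference = |25820.22 − 24568.00| = 1252.22

Supplier B is cheaper by EUR 1252.22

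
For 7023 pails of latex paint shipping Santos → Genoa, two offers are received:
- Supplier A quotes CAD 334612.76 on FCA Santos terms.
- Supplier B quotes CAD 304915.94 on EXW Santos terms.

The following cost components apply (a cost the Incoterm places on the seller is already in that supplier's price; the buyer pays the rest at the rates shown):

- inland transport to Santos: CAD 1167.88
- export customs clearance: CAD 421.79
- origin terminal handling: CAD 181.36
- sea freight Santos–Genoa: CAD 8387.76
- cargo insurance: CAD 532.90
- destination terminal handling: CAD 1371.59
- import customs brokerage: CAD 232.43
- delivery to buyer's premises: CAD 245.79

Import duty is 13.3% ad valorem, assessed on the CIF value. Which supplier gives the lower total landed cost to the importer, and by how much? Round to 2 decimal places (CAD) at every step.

Supplier A (FCA):
CIF value = FCA price + origin terminal + freight + insurance = 334612.76 + 181.36 + 8387.76 + 532.90 = 343714.78
Import duty = 343714.78 × 13.3% = 45714.07
Buyer bears (A): 181.36 + 8387.76 + 532.90 + 1371.59 + 232.43 + 245.79 = 10951.83
Landed cost (A) = invoice 334612.76 + 10951.83 + duty 45714.07 = 391278.66
Supplier B (EXW):
CIF value = EXW price + inland to port + export clearance + origin terminal + freight + insurance = 304915.94 + 1167.88 + 421.79 + 181.36 + 8387.76 + 532.90 = 315607.63
Import duty = 315607.63 × 13.3% = 41975.81
Buyer bears (B): 1167.88 + 421.79 + 181.36 + 8387.76 + 532.90 + 1371.59 + 232.43 + 245.79 = 12541.50
Landed cost (B) = invoice 304915.94 + 12541.50 + duty 41975.81 = 359433.25
Difference = |391278.66 − 359433.25| = 31845.41

Supplier B is cheaper by CAD 31845.41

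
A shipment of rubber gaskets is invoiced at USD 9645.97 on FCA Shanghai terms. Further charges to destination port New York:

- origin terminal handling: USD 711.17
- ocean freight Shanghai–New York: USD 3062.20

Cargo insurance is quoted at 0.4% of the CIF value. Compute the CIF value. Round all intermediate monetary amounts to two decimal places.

Let C be the CIF value. C = FCA price + pre-shipment costs + freight + 0.4% × C
C − 0.4% × C = 9645.97 + 711.17 + 3062.20
0.996 × C = 13419.34
C = 13419.34 / 0.996 = 13473.23
Insurance premium = 0.4% × 13473.23 = 53.89

CIF value: USD 13473.23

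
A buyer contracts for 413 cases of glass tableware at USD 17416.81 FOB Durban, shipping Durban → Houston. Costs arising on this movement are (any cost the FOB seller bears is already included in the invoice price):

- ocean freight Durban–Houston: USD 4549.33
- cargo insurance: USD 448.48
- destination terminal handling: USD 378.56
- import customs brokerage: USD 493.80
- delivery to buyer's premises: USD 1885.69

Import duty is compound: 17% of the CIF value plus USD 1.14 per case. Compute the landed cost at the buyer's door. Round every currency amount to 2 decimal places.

Total landed cost: USD 29453.98

FOB: the seller bears costs until goods are on board at the origin port; the buyer bears freight, insurance and all costs thereafter.
CIF value = FOB price + freight + insurance = 17416.81 + 4549.33 + 448.48 = 22414.62
Ad valorem component: 22414.62 × 17% = 3810.49
Specific component: 413 × 1.14 = 470.82
Import duty = 3810.49 + 470.82 = 4281.31
Buyer bears: freight 4549.33 + insurance 448.48 + destination terminal 378.56 + brokerage 493.80 + delivery 1885.69 + duty 4281.31 = 12037.17
Landed cost = invoice 17416.81 + 12037.17 = 29453.98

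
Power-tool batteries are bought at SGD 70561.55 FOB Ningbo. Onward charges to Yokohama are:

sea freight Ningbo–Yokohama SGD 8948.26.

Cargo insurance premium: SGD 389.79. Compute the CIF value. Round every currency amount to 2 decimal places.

CIF = FOB price + freight + insurance
CIF = 70561.55 + 8948.26 + 389.79 = 79899.60

CIF value: SGD 79899.60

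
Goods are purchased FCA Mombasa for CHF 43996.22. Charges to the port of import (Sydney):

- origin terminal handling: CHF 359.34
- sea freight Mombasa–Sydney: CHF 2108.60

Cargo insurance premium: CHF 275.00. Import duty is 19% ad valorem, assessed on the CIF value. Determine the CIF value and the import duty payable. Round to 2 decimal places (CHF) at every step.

CIF = FCA price + pre-shipment costs + freight + insurance
CIF = 43996.22 + 359.34 + 2108.60 + 275.00 = 46739.16
Import duty = 46739.16 × 19% = 8880.44

CIF value: CHF 46739.16; import duty: CHF 8880.44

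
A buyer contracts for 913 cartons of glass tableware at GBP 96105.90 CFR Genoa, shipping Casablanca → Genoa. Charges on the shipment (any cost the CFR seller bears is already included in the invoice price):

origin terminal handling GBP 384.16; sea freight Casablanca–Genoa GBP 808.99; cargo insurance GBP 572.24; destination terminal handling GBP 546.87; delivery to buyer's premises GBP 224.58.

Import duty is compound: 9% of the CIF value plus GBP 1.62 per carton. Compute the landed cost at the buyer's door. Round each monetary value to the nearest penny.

CFR: the seller pays costs through ocean freight to the destination port, but not insurance.
Already in the invoice (seller's account under CFR): origin terminal, freight — exclude.
CIF value = CFR price + insurance = 96105.90 + 572.24 = 96678.14
Ad valorem component: 96678.14 × 9% = 8701.03
Specific component: 913 × 1.62 = 1479.06
Import duty = 8701.03 + 1479.06 = 10180.09
Buyer bears: insurance 572.24 + destination terminal 546.87 + delivery 224.58 + duty 10180.09 = 11523.78
Landed cost = invoice 96105.90 + 11523.78 = 107629.68

Total landed cost: GBP 107629.68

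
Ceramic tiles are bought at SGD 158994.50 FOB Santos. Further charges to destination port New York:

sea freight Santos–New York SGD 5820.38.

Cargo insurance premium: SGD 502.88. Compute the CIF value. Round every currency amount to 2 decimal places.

CIF value: SGD 165317.76

CIF = FOB price + freight + insurance
CIF = 158994.50 + 5820.38 + 502.88 = 165317.76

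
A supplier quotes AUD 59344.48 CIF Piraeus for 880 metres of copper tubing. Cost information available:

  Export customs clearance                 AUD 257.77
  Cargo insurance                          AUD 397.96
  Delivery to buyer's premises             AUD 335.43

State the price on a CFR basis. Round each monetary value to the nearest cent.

Not relevant to the conversion: export clearance — on the seller under both CIF and CFR; already in the CIF price and stays in the CFR price. delivery — on the buyer under both terms; not part of either seller's price.
From CIF to CFR, the seller no longer bears: insurance.
CFR price = 59344.48 − 397.96 = 58946.52

CFR price: AUD 58946.52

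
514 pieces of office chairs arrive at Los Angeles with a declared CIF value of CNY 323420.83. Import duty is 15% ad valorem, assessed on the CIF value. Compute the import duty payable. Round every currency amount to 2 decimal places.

Import duty: CNY 48513.12

Import duty = 323420.83 × 15% = 48513.12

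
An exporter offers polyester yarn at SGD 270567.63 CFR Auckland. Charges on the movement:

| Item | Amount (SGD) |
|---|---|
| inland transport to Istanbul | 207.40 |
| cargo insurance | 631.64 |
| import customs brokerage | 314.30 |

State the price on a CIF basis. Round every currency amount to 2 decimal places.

Not relevant to the conversion: inland to port — on the seller under both CFR and CIF; already in the CFR price and stays in the CIF price. brokerage — on the buyer under both terms; not part of either seller's price.
From CFR to CIF, the seller additionally bears: insurance.
CIF price = 270567.63 + 631.64 = 271199.27

CIF price: SGD 271199.27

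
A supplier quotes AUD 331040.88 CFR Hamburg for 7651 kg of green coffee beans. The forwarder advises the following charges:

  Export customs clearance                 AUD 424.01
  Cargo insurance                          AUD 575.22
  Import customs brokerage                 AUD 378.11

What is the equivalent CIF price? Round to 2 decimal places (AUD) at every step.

Not relevant to the conversion: export clearance — on the seller under both CFR and CIF; already in the CFR price and stays in the CIF price. brokerage — on the buyer under both terms; not part of either seller's price.
From CFR to CIF, the seller additionally bears: insurance.
CIF price = 331040.88 + 575.22 = 331616.10

CIF price: AUD 331616.10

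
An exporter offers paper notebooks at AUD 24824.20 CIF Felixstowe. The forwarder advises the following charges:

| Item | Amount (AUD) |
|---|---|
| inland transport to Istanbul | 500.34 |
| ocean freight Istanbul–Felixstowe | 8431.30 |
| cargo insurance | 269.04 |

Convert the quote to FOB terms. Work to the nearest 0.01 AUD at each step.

FOB price: AUD 16123.86

Not relevant to the conversion: inland to port — on the seller under both CIF and FOB; already in the CIF price and stays in the FOB price.
From CIF to FOB, the seller no longer bears: freight, insurance.
FOB price = 24824.20 − 8431.30 − 269.04 = 16123.86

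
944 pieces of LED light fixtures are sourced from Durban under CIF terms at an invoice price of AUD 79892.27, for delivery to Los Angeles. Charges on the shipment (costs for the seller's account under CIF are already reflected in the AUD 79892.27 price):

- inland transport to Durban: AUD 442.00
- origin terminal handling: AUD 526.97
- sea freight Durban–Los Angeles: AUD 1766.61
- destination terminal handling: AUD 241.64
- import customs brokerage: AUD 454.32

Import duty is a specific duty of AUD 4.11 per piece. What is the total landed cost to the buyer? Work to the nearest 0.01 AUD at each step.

CIF: the seller pays costs through ocean freight and marine insurance to the destination port.
Already in the invoice (seller's account under CIF): inland to port, origin terminal, freight — exclude.
The CIF price already equals the CIF value: 79892.27
Import duty = 944 × 4.11 = 3879.84
Buyer bears: destination terminal 241.64 + brokerage 454.32 + duty 3879.84 = 4575.80
Landed cost = invoice 79892.27 + 4575.80 = 84468.07

Total landed cost: AUD 84468.07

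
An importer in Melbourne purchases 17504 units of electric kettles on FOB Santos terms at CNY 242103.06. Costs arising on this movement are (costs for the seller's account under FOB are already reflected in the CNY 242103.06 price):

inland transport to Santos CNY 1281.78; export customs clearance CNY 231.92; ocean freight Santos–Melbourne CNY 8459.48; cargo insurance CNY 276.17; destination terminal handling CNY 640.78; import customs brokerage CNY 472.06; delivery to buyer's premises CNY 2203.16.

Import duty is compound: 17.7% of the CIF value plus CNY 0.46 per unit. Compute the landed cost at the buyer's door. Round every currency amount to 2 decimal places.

Total landed cost: CNY 306605.00

FOB: the seller bears costs until goods are on board at the origin port; the buyer bears freight, insurance and all costs thereafter.
Already in the invoice (seller's account under FOB): inland to port, export clearance — exclude.
CIF value = FOB price + freight + insurance = 242103.06 + 8459.48 + 276.17 = 250838.71
Ad valorem component: 250838.71 × 17.7% = 44398.45
Specific component: 17504 × 0.46 = 8051.84
Import duty = 44398.45 + 8051.84 = 52450.29
Buyer bears: freight 8459.48 + insurance 276.17 + destination terminal 640.78 + brokerage 472.06 + delivery 2203.16 + duty 52450.29 = 64501.94
Landed cost = invoice 242103.06 + 64501.94 = 306605.00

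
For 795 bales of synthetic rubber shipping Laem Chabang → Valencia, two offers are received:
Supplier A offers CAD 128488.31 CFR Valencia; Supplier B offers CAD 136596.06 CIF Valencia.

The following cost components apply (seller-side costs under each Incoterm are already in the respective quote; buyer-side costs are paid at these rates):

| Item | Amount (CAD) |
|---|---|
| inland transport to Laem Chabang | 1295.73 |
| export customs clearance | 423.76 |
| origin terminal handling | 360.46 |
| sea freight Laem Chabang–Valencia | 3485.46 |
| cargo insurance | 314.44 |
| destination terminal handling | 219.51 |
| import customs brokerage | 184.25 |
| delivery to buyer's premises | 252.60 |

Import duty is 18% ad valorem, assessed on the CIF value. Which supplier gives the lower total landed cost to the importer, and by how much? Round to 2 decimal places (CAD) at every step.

Supplier A (CFR):
CIF value = CFR price + insurance = 128488.31 + 314.44 = 128802.75
Import duty = 128802.75 × 18% = 23184.50
Buyer bears (A): 314.44 + 219.51 + 184.25 + 252.60 = 970.80
Landed cost (A) = invoice 128488.31 + 970.80 + duty 23184.50 = 152643.61
Supplier B (CIF):
The CIF price already equals the CIF value: 136596.06
Import duty = 136596.06 × 18% = 24587.29
Buyer bears (B): 219.51 + 184.25 + 252.60 = 656.36
Landed cost (B) = invoice 136596.06 + 656.36 + duty 24587.29 = 161839.71
Difference = |152643.61 − 161839.71| = 9196.10

Supplier A is cheaper by CAD 9196.10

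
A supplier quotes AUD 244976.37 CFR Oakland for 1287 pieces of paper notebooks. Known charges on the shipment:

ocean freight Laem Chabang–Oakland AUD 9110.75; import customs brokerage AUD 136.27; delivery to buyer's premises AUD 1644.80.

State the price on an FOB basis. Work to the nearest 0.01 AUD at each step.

Not relevant to the conversion: brokerage, delivery — on the buyer under both terms; not part of either seller's price.
From CFR to FOB, the seller no longer bears: freight.
FOB price = 244976.37 − 9110.75 = 235865.62

FOB price: AUD 235865.62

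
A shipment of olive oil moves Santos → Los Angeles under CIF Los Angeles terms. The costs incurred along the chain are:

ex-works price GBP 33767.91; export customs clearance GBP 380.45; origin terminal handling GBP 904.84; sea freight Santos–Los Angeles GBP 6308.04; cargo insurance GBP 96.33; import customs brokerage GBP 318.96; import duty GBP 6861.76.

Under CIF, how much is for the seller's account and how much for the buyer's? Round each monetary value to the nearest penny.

Seller: GBP 41457.57; buyer: GBP 7180.72

CIF: the seller pays costs through ocean freight and marine insurance to the destination port.
Seller's account: goods 33767.91 + export clearance 380.45 + origin terminal 904.84 + freight 6308.04 + insurance 96.33 = 41457.57
Buyer's account: brokerage 318.96 + duty 6861.76 = 7180.72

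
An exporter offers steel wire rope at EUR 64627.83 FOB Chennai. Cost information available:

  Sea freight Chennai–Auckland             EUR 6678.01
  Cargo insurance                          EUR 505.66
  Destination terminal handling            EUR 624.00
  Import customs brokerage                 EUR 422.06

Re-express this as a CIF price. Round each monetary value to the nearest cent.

Not relevant to the conversion: destination terminal, brokerage — on the buyer under both terms; not part of either seller's price.
From FOB to CIF, the seller additionally bears: freight, insurance.
CIF price = 64627.83 + 6678.01 + 505.66 = 71811.50

CIF price: EUR 71811.50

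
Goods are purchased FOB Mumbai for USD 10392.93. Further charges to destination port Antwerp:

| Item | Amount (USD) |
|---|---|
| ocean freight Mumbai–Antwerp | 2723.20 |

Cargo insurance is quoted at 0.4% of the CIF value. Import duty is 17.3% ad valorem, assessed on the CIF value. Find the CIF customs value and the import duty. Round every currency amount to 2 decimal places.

Let C be the CIF value. C = FOB price + freight + 0.4% × C
C − 0.4% × C = 10392.93 + 2723.20
0.996 × C = 13116.13
C = 13116.13 / 0.996 = 13168.81
Insurance premium = 0.4% × 13168.81 = 52.68
Import duty = 13168.81 × 17.3% = 2278.20

CIF value: USD 13168.81; import duty: USD 2278.20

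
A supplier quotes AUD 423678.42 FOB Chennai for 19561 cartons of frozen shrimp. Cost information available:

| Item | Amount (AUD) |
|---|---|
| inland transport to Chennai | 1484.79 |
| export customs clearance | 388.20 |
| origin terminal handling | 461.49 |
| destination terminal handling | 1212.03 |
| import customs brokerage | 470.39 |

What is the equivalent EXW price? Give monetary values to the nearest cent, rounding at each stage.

Not relevant to the conversion: destination terminal, brokerage — on the buyer under both terms; not part of either seller's price.
From FOB to EXW, the seller no longer bears: inland to port, export clearance, origin terminal.
EXW price = 423678.42 − 1484.79 − 388.20 − 461.49 = 421343.94

EXW price: AUD 421343.94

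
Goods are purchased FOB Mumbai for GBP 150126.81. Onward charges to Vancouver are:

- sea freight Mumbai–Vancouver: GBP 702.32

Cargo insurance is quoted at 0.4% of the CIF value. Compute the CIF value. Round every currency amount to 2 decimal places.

Let C be the CIF value. C = FOB price + freight + 0.4% × C
C − 0.4% × C = 150126.81 + 702.32
0.996 × C = 150829.13
C = 150829.13 / 0.996 = 151434.87
Insurance premium = 0.4% × 151434.87 = 605.74

CIF value: GBP 151434.87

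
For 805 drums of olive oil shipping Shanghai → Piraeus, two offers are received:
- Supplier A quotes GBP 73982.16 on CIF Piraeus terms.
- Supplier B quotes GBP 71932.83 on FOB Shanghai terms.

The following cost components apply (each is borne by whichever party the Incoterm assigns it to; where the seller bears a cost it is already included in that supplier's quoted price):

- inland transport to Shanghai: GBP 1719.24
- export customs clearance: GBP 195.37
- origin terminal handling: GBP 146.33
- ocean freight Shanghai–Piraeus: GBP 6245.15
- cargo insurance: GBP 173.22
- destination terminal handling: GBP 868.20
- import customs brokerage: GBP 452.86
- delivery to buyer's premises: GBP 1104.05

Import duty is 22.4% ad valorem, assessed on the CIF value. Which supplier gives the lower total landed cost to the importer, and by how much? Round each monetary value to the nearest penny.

Supplier A is cheaper by GBP 5347.71

Supplier A (CIF):
The CIF price already equals the CIF value: 73982.16
Import duty = 73982.16 × 22.4% = 16572.00
Buyer bears (A): 868.20 + 452.86 + 1104.05 = 2425.11
Landed cost (A) = invoice 73982.16 + 2425.11 + duty 16572.00 = 92979.27
Supplier B (FOB):
CIF value = FOB price + freight + insurance = 71932.83 + 6245.15 + 173.22 = 78351.20
Import duty = 78351.20 × 22.4% = 17550.67
Buyer bears (B): 6245.15 + 173.22 + 868.20 + 452.86 + 1104.05 = 8843.48
Landed cost (B) = invoice 71932.83 + 8843.48 + duty 17550.67 = 98326.98
Difference = |92979.27 − 98326.98| = 5347.71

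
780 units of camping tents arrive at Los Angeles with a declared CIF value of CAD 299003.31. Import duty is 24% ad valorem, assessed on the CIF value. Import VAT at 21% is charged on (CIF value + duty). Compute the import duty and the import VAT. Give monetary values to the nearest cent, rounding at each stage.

Import duty: CAD 71760.79; import VAT: CAD 77860.46

Import duty = 299003.31 × 24% = 71760.79
VAT base = CIF + duty = 299003.31 + 71760.79 = 370764.10
Import VAT = 370764.10 × 21% = 77860.46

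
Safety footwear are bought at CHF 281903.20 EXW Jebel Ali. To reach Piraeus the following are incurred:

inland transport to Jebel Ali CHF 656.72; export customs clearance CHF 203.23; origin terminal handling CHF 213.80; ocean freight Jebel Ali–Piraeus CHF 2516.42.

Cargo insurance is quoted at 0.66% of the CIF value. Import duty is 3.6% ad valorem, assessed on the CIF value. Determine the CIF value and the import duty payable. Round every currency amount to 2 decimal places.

CIF value: CHF 287390.14; import duty: CHF 10346.05

Let C be the CIF value. C = EXW price + pre-shipment costs + freight + 0.66% × C
C − 0.66% × C = 281903.20 + 656.72 + 203.23 + 213.80 + 2516.42
0.9934 × C = 285493.37
C = 285493.37 / 0.9934 = 287390.14
Insurance premium = 0.66% × 287390.14 = 1896.77
Import duty = 287390.14 × 3.6% = 10346.05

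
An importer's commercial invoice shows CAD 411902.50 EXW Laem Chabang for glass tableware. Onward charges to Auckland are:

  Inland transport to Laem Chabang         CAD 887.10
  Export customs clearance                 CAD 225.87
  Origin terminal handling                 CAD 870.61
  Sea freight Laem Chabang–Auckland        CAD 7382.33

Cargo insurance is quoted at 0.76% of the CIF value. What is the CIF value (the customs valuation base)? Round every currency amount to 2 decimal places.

Let C be the CIF value. C = EXW price + pre-shipment costs + freight + 0.76% × C
C − 0.76% × C = 411902.50 + 887.10 + 225.87 + 870.61 + 7382.33
0.9924 × C = 421268.41
C = 421268.41 / 0.9924 = 424494.57
Insurance premium = 0.76% × 424494.57 = 3226.16

CIF value: CAD 424494.57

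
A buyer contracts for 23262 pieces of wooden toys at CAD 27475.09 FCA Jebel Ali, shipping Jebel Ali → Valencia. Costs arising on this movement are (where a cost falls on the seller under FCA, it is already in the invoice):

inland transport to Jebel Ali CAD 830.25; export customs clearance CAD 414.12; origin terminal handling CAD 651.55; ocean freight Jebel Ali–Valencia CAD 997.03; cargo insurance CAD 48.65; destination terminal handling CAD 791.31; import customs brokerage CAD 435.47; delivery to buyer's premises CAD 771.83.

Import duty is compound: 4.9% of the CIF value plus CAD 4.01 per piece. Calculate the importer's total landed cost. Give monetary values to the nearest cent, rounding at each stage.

Total landed cost: CAD 125880.99

FCA: the seller delivers export-cleared goods to the carrier; the buyer bears costs from that point.
Already in the invoice (seller's account under FCA): inland to port, export clearance — exclude.
CIF value = FCA price + origin terminal + freight + insurance = 27475.09 + 651.55 + 997.03 + 48.65 = 29172.32
Ad valorem component: 29172.32 × 4.9% = 1429.44
Specific component: 23262 × 4.01 = 93280.62
Import duty = 1429.44 + 93280.62 = 94710.06
Buyer bears: origin terminal 651.55 + freight 997.03 + insurance 48.65 + destination terminal 791.31 + brokerage 435.47 + delivery 771.83 + duty 94710.06 = 98405.90
Landed cost = invoice 27475.09 + 98405.90 = 125880.99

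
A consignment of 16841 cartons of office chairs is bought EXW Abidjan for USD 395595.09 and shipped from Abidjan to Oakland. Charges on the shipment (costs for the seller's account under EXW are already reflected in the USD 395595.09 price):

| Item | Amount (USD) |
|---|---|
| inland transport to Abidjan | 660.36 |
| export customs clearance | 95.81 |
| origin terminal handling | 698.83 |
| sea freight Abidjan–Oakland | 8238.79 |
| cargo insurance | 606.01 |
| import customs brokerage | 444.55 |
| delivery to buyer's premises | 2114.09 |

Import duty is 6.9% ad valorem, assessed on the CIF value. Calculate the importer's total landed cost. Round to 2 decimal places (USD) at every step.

EXW: the seller makes goods available at their premises; the buyer bears all onward costs.
CIF value = EXW price + inland to port + export clearance + origin terminal + freight + insurance = 395595.09 + 660.36 + 95.81 + 698.83 + 8238.79 + 606.01 = 405894.89
Import duty = 405894.89 × 6.9% = 28006.75
Buyer bears: inland to port 660.36 + export clearance 95.81 + origin terminal 698.83 + freight 8238.79 + insurance 606.01 + brokerage 444.55 + delivery 2114.09 + duty 28006.75 = 40865.19
Landed cost = invoice 395595.09 + 40865.19 = 436460.28

Total landed cost: USD 436460.28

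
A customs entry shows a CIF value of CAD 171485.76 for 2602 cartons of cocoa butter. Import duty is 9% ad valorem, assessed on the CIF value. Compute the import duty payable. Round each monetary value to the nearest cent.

Import duty = 171485.76 × 9% = 15433.72

Import duty: CAD 15433.72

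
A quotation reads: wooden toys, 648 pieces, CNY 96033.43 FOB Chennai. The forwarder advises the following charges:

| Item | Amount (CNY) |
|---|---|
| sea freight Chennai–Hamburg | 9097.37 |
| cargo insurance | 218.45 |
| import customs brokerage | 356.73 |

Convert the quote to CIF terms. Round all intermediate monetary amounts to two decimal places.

Not relevant to the conversion: brokerage — on the buyer under both terms; not part of either seller's price.
From FOB to CIF, the seller additionally bears: freight, insurance.
CIF price = 96033.43 + 9097.37 + 218.45 = 105349.25

CIF price: CNY 105349.25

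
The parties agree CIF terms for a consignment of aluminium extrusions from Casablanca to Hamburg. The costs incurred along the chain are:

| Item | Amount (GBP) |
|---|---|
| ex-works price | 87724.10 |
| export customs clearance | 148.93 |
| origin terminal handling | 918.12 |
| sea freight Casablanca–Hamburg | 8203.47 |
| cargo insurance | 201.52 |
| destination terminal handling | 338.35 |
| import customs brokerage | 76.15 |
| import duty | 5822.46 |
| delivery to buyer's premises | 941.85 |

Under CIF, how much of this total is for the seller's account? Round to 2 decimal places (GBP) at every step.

Seller's account: GBP 97196.14

CIF: the seller pays costs through ocean freight and marine insurance to the destination port.
Seller's account: goods 87724.10 + export clearance 148.93 + origin terminal 918.12 + freight 8203.47 + insurance 201.52 = 97196.14
Buyer's account: destination terminal 338.35 + brokerage 76.15 + duty 5822.46 + delivery 941.85 = 7178.81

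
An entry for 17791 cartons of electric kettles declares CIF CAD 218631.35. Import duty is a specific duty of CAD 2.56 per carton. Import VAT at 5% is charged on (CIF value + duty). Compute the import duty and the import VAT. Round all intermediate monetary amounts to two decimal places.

Import duty: CAD 45544.96; import VAT: CAD 13208.82

Import duty = 17791 × 2.56 = 45544.96
VAT base = CIF + duty = 218631.35 + 45544.96 = 264176.31
Import VAT = 264176.31 × 5% = 13208.82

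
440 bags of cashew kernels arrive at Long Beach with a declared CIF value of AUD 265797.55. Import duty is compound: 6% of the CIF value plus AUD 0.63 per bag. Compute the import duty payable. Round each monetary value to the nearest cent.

Ad valorem component: 265797.55 × 6% = 15947.85
Specific component: 440 × 0.63 = 277.20
Import duty = 15947.85 + 277.20 = 16225.05

Import duty: AUD 16225.05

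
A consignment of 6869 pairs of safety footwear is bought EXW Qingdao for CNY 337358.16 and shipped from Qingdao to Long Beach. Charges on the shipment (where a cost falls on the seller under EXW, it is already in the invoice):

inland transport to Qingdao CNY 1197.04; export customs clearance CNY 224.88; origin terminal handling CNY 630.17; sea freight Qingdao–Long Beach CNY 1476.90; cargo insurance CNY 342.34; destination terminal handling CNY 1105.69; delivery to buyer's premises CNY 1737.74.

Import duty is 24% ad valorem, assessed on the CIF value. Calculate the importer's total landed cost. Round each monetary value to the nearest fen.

EXW: the seller makes goods available at their premises; the buyer bears all onward costs.
CIF value = EXW price + inland to port + export clearance + origin terminal + freight + insurance = 337358.16 + 1197.04 + 224.88 + 630.17 + 1476.90 + 342.34 = 341229.49
Import duty = 341229.49 × 24% = 81895.08
Buyer bears: inland to port 1197.04 + export clearance 224.88 + origin terminal 630.17 + freight 1476.90 + insurance 342.34 + destination terminal 1105.69 + delivery 1737.74 + duty 81895.08 = 88609.84
Landed cost = invoice 337358.16 + 88609.84 = 425968.00

Total landed cost: CNY 425968.00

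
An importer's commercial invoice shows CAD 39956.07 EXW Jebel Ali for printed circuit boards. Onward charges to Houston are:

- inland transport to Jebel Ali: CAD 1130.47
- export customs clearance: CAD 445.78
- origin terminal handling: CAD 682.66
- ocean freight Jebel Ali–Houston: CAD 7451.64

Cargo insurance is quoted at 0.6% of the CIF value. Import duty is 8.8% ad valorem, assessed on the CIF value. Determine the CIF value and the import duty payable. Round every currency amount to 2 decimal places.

Let C be the CIF value. C = EXW price + pre-shipment costs + freight + 0.6% × C
C − 0.6% × C = 39956.07 + 1130.47 + 445.78 + 682.66 + 7451.64
0.994 × C = 49666.62
C = 49666.62 / 0.994 = 49966.42
Insurance premium = 0.6% × 49966.42 = 299.80
Import duty = 49966.42 × 8.8% = 4397.04

CIF value: CAD 49966.42; import duty: CAD 4397.04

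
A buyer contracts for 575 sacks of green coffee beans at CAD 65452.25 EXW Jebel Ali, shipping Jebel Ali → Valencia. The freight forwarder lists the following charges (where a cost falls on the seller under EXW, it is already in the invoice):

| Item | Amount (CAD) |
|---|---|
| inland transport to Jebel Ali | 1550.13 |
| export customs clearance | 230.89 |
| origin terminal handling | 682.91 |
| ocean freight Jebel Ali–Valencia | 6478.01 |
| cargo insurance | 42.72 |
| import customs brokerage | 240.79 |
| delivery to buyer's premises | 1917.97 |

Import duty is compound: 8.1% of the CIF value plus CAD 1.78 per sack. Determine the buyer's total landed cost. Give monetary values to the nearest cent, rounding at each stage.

EXW: the seller makes goods available at their premises; the buyer bears all onward costs.
CIF value = EXW price + inland to port + export clearance + origin terminal + freight + insurance = 65452.25 + 1550.13 + 230.89 + 682.91 + 6478.01 + 42.72 = 74436.91
Ad valorem component: 74436.91 × 8.1% = 6029.39
Specific component: 575 × 1.78 = 1023.50
Import duty = 6029.39 + 1023.50 = 7052.89
Buyer bears: inland to port 1550.13 + export clearance 230.89 + origin terminal 682.91 + freight 6478.01 + insurance 42.72 + brokerage 240.79 + delivery 1917.97 + duty 7052.89 = 18196.31
Landed cost = invoice 65452.25 + 18196.31 = 83648.56

Total landed cost: CAD 83648.56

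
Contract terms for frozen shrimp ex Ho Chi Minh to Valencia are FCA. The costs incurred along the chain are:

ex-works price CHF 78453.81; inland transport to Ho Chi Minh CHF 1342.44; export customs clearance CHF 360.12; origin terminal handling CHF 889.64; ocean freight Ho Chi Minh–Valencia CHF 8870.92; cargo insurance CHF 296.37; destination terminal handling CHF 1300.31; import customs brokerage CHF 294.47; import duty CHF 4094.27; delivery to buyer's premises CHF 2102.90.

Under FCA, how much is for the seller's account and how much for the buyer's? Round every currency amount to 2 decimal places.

FCA: the seller delivers export-cleared goods to the carrier; the buyer bears costs from that point.
Seller's account: goods 78453.81 + inland to port 1342.44 + export clearance 360.12 = 80156.37
Buyer's account: origin terminal 889.64 + freight 8870.92 + insurance 296.37 + destination terminal 1300.31 + brokerage 294.47 + duty 4094.27 + delivery 2102.90 = 17848.88

Seller: CHF 80156.37; buyer: CHF 17848.88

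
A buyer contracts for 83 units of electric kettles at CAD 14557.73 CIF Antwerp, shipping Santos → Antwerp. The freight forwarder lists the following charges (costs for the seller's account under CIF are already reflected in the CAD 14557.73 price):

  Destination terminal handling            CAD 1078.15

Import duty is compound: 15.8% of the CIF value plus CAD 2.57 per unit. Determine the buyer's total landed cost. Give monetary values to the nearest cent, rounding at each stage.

Total landed cost: CAD 18149.31

CIF: the seller pays costs through ocean freight and marine insurance to the destination port.
The CIF price already equals the CIF value: 14557.73
Ad valorem component: 14557.73 × 15.8% = 2300.12
Specific component: 83 × 2.57 = 213.31
Import duty = 2300.12 + 213.31 = 2513.43
Buyer bears: destination terminal 1078.15 + duty 2513.43 = 3591.58
Landed cost = invoice 14557.73 + 3591.58 = 18149.31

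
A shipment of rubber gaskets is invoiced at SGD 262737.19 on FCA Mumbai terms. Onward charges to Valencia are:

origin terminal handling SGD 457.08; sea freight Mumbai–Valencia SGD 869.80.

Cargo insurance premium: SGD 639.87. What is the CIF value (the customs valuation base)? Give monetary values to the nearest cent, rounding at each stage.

CIF value: SGD 264703.94

CIF = FCA price + pre-shipment costs + freight + insurance
CIF = 262737.19 + 457.08 + 869.80 + 639.87 = 264703.94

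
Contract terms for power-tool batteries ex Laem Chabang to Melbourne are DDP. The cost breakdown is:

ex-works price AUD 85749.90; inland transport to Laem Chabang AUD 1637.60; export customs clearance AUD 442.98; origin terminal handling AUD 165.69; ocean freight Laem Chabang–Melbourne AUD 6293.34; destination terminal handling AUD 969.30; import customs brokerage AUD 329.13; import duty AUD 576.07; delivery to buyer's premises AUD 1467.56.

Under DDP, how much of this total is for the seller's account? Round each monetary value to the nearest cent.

DDP: the seller bears all costs including import duty.
Seller's account: goods 85749.90 + inland to port 1637.60 + export clearance 442.98 + origin terminal 165.69 + freight 6293.34 + destination terminal 969.30 + brokerage 329.13 + duty 576.07 + delivery 1467.56 = 97631.57
Buyer's account: 0.00

Seller's account: AUD 97631.57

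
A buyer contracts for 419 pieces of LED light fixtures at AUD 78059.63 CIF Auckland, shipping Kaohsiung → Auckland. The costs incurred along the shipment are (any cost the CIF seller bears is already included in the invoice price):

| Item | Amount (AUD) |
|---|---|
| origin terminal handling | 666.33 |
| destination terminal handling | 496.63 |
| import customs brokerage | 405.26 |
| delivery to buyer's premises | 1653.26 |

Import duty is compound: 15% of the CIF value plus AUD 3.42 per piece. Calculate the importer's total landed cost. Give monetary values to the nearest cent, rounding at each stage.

CIF: the seller pays costs through ocean freight and marine insurance to the destination port.
Already in the invoice (seller's account under CIF): origin terminal — exclude.
The CIF price already equals the CIF value: 78059.63
Ad valorem component: 78059.63 × 15% = 11708.94
Specific component: 419 × 3.42 = 1432.98
Import duty = 11708.94 + 1432.98 = 13141.92
Buyer bears: destination terminal 496.63 + brokerage 405.26 + delivery 1653.26 + duty 13141.92 = 15697.07
Landed cost = invoice 78059.63 + 15697.07 = 93756.70

Total landed cost: AUD 93756.70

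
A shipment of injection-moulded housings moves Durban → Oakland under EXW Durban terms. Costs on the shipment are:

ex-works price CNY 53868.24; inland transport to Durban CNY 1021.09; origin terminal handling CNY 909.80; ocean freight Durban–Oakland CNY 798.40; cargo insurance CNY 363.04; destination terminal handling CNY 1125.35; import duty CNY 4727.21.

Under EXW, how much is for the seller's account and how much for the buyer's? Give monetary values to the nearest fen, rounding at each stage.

Seller: CNY 53868.24; buyer: CNY 8944.89

EXW: the seller makes goods available at their premises; the buyer bears all onward costs.
Seller's account: goods 53868.24 = 53868.24
Buyer's account: inland to port 1021.09 + origin terminal 909.80 + freight 798.40 + insurance 363.04 + destination terminal 1125.35 + duty 4727.21 = 8944.89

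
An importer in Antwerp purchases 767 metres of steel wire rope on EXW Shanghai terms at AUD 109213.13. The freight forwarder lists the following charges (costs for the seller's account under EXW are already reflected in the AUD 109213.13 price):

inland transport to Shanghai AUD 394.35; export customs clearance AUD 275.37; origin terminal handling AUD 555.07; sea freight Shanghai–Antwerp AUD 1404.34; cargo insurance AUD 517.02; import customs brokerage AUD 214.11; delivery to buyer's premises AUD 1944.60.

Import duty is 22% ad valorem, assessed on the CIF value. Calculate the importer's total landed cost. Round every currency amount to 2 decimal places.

Total landed cost: AUD 139237.03

EXW: the seller makes goods available at their premises; the buyer bears all onward costs.
CIF value = EXW price + inland to port + export clearance + origin terminal + freight + insurance = 109213.13 + 394.35 + 275.37 + 555.07 + 1404.34 + 517.02 = 112359.28
Import duty = 112359.28 × 22% = 24719.04
Buyer bears: inland to port 394.35 + export clearance 275.37 + origin terminal 555.07 + freight 1404.34 + insurance 517.02 + brokerage 214.11 + delivery 1944.60 + duty 24719.04 = 30023.90
Landed cost = invoice 109213.13 + 30023.90 = 139237.03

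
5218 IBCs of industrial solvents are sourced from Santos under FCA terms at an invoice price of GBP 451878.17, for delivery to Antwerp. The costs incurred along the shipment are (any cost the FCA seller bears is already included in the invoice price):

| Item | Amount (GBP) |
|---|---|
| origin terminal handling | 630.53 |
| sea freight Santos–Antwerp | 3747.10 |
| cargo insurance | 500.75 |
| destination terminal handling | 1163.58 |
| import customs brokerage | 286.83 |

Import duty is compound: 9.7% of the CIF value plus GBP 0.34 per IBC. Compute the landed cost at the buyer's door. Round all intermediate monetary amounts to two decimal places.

FCA: the seller delivers export-cleared goods to the carrier; the buyer bears costs from that point.
CIF value = FCA price + origin terminal + freight + insurance = 451878.17 + 630.53 + 3747.10 + 500.75 = 456756.55
Ad valorem component: 456756.55 × 9.7% = 44305.39
Specific component: 5218 × 0.34 = 1774.12
Import duty = 44305.39 + 1774.12 = 46079.51
Buyer bears: origin terminal 630.53 + freight 3747.10 + insurance 500.75 + destination terminal 1163.58 + brokerage 286.83 + duty 46079.51 = 52408.30
Landed cost = invoice 451878.17 + 52408.30 = 504286.47

Total landed cost: GBP 504286.47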